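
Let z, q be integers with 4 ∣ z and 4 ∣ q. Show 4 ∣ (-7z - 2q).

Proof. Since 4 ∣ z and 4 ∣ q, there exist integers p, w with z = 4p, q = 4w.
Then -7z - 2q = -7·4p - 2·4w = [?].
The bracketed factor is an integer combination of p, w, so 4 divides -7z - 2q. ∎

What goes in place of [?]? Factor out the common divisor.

4(-7p - 2w)

Each term has a factor of 4: -7·4p - 2·4w = 4·(-7p - 2w).
Since -7p - 2w is an integer, 4 ∣ (-7z - 2q).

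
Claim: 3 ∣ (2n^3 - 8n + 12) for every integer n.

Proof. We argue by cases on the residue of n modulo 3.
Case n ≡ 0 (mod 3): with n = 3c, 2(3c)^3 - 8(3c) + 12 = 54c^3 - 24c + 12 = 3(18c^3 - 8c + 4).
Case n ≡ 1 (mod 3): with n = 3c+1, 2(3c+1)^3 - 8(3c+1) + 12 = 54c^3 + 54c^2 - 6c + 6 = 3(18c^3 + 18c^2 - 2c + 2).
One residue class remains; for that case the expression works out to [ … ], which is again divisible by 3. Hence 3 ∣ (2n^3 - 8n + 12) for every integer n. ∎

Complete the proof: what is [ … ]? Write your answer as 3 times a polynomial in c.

The residues treated are {0, 1}, so the missing case is n ≡ 2 (mod 3); write n = 3c+2.
Then 2(3c+2)^3 - 8(3c+2) + 12 = 54c^3 + 108c^2 + 48c + 12 = 3(18c^3 + 36c^2 + 16c + 4).

3(18c^3 + 36c^2 + 16c + 4)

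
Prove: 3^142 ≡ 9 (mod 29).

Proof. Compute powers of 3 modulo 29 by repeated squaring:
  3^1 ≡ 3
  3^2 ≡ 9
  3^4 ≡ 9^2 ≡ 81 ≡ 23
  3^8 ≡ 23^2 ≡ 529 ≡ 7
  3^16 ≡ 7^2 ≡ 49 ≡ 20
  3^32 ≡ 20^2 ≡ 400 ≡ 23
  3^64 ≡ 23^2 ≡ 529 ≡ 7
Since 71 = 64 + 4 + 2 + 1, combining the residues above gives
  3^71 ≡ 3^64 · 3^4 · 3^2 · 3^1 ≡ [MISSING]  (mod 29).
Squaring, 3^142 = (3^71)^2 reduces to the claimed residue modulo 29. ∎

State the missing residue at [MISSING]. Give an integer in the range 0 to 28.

Multiply the listed residues: 7 · 23 · 9 · 3 = 161 → 1449 → 4347.
Reducing modulo 29: 4347 = 149·29 + 26, so 3^71 ≡ 26.

26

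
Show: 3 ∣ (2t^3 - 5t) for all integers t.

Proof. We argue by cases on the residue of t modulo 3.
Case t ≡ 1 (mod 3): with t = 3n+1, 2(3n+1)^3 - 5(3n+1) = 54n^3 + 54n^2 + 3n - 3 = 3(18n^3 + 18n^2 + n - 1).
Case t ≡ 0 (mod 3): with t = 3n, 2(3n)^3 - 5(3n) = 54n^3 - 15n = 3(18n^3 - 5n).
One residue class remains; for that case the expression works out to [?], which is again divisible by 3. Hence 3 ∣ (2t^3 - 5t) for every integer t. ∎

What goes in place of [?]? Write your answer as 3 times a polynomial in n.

3(18n^3 + 36n^2 + 19n + 2)

The residues treated are {1, 0}, so the missing case is t ≡ 2 (mod 3); write t = 3n+2.
Then 2(3n+2)^3 - 5(3n+2) = 54n^3 + 108n^2 + 57n + 6 = 3(18n^3 + 36n^2 + 19n + 2).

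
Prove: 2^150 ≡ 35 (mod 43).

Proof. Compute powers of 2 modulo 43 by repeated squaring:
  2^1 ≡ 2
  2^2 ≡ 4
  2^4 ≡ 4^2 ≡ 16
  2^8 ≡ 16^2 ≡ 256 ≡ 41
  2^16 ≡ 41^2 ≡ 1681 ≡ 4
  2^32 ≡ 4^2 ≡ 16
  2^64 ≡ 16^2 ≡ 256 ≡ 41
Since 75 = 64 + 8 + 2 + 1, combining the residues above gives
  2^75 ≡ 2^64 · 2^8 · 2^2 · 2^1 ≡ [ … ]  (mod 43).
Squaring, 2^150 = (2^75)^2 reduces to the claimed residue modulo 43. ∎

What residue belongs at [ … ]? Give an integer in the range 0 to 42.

32

2^64 · 2^8 · 2^2 · 2^1 ≡ 41 · 41 · 4 · 2 = 13448.
13448 mod 43 = 32, so 2^75 ≡ 32 (mod 43).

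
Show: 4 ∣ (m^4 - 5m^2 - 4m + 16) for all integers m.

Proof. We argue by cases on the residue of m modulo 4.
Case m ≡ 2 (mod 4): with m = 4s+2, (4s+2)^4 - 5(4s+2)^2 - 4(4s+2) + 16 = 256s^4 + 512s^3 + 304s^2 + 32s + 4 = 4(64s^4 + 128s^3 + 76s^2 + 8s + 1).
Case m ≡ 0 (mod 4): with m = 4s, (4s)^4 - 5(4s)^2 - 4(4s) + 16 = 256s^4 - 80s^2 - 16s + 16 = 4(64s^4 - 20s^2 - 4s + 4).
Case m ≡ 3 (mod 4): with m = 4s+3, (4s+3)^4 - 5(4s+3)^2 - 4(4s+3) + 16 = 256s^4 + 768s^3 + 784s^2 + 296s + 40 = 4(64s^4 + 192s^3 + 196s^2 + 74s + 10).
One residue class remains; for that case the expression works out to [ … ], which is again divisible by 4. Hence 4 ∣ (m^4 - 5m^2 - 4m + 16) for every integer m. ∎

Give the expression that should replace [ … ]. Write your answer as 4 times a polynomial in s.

The residues treated are {2, 0, 3}, so the missing case is m ≡ 1 (mod 4); write m = 4s+1.
Then (4s+1)^4 - 5(4s+1)^2 - 4(4s+1) + 16 = 256s^4 + 256s^3 + 16s^2 - 40s + 8 = 4(64s^4 + 64s^3 + 4s^2 - 10s + 2).

4(64s^4 + 64s^3 + 4s^2 - 10s + 2)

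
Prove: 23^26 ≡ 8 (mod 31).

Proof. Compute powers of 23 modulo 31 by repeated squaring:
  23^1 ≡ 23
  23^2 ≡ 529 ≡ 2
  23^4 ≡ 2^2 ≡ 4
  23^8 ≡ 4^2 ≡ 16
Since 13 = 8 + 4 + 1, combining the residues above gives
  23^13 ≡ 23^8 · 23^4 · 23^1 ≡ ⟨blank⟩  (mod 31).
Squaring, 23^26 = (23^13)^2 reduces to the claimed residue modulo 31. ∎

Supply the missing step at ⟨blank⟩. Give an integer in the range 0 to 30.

23^8 · 23^4 · 23^1 ≡ 16 · 4 · 23 = 1472.
1472 mod 31 = 15, so 23^13 ≡ 15 (mod 31).

15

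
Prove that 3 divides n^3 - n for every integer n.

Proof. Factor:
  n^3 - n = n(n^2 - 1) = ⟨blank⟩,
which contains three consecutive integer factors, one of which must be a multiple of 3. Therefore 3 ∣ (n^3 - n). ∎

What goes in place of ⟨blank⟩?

(n - 1)n(n + 1)

n(n^2 - 1) = n(n - 1)(n + 1) = (n - 1)n(n + 1).
These three factors are consecutive integers, so their product is divisible by 3.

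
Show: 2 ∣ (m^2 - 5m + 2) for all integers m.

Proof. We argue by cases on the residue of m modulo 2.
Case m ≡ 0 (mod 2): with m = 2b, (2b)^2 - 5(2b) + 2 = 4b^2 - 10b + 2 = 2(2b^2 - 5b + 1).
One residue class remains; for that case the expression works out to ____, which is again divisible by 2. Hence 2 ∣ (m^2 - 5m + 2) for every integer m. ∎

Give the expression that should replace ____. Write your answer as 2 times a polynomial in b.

2(2b^2 - 3b - 1)

Only m ≡ 1 (mod 2) is unaccounted for. Put m = 2b+1:
(2b+1)^2 - 5(2b+1) + 2 expands to 4b^2 - 6b - 2,
and factoring out 2 leaves 2(2b^2 - 3b - 1).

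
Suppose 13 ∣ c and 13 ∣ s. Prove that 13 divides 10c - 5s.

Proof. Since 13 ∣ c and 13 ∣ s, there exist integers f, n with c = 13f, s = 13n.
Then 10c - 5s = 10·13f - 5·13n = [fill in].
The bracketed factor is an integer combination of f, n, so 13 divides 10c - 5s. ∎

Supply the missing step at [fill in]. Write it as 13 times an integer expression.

Pull the common 13 out of every term: 10·13f - 5·13n = 13(10f - 5n).
10f - 5n is an integer, which exhibits the divisibility.

13(10f - 5n)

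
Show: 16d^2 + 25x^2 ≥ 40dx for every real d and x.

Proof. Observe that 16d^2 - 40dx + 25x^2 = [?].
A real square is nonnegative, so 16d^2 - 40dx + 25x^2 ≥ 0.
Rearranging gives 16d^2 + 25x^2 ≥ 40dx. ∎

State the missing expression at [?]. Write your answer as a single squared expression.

(4d - 5x)^2

The leading and trailing coefficients are 4^2 and 5^2, and 40 = 2·4·5, so the trinomial is (4d - 5x)^2.
Hence 16d^2 - 40dx + 25x^2 ≥ 0.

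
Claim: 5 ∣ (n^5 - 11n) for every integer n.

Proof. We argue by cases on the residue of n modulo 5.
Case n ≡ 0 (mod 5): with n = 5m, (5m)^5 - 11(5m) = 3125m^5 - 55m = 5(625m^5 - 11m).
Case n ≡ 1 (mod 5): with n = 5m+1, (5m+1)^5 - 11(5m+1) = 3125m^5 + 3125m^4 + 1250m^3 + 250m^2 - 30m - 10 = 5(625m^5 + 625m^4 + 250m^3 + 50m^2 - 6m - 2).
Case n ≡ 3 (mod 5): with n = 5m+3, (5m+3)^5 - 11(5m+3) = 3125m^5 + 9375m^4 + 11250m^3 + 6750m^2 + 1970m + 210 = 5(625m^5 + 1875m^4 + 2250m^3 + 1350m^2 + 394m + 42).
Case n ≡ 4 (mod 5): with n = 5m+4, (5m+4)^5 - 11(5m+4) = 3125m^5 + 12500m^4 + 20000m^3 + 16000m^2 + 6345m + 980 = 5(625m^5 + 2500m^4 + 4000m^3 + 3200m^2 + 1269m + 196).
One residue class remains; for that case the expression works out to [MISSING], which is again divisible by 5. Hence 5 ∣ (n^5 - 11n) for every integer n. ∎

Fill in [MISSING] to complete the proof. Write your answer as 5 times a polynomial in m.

Only n ≡ 2 (mod 5) is unaccounted for. Put n = 5m+2:
(5m+2)^5 - 11(5m+2) expands to 3125m^5 + 6250m^4 + 5000m^3 + 2000m^2 + 345m + 10,
and factoring out 5 leaves 5(625m^5 + 1250m^4 + 1000m^3 + 400m^2 + 69m + 2).

5(625m^5 + 1250m^4 + 1000m^3 + 400m^2 + 69m + 2)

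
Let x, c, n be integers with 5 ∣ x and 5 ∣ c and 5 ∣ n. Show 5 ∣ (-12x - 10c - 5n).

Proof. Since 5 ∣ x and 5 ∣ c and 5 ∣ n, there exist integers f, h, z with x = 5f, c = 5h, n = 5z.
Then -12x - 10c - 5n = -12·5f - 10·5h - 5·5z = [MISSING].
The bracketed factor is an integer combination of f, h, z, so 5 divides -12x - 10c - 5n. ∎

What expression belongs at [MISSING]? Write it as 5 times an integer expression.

5(-12f - 10h - 5z)

Each term has a factor of 5: -12·5f - 10·5h - 5·5z = 5·(-12f - 10h - 5z).
Since -12f - 10h - 5z is an integer, 5 ∣ (-12x - 10c - 5n).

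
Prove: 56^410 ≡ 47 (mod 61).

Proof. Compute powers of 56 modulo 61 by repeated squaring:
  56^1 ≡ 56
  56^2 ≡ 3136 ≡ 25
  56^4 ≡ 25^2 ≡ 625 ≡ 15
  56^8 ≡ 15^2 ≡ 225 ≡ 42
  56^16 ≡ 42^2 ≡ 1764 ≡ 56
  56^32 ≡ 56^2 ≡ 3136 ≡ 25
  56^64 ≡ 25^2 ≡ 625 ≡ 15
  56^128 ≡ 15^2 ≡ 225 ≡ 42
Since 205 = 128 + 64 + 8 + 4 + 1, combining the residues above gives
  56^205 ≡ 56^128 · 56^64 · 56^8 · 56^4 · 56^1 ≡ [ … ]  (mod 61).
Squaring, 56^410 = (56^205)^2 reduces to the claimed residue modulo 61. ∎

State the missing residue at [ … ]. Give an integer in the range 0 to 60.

13

Multiply the listed residues: 42 · 15 · 42 · 15 · 56 = 630 → 26460 → 396900 → 22226400.
Reducing modulo 61: 22226400 = 364367·61 + 13, so 56^205 ≡ 13.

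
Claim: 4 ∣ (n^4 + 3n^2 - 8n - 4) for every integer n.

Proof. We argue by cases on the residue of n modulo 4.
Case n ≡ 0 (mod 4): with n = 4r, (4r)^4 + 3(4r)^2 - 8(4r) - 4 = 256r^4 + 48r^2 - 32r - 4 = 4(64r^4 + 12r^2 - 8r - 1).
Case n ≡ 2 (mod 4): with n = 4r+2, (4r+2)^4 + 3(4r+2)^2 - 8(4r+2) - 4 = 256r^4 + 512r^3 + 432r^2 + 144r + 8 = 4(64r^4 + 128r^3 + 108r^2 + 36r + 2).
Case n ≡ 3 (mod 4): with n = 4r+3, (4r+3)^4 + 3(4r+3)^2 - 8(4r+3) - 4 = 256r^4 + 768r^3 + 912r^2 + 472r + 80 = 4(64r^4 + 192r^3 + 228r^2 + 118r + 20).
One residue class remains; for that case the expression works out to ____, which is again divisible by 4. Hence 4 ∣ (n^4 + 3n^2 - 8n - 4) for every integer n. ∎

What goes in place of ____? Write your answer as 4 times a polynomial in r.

Only n ≡ 1 (mod 4) is unaccounted for. Put n = 4r+1:
(4r+1)^4 + 3(4r+1)^2 - 8(4r+1) - 4 expands to 256r^4 + 256r^3 + 144r^2 + 8r - 8,
and factoring out 4 leaves 4(64r^4 + 64r^3 + 36r^2 + 2r - 2).

4(64r^4 + 64r^3 + 36r^2 + 2r - 2)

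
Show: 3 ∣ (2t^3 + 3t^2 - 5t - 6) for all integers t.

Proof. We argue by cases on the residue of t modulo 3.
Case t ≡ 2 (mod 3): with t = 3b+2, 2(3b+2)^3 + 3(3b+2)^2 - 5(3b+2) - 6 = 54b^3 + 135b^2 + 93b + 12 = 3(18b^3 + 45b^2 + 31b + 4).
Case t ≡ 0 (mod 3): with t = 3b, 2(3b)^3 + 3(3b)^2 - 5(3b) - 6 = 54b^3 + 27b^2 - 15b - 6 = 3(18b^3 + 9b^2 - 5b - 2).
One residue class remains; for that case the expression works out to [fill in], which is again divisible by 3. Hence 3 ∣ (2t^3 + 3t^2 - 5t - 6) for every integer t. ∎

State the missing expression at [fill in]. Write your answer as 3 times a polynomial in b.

3(18b^3 + 27b^2 + 7b - 2)

The residues treated are {2, 0}, so the missing case is t ≡ 1 (mod 3); write t = 3b+1.
Then 2(3b+1)^3 + 3(3b+1)^2 - 5(3b+1) - 6 = 54b^3 + 81b^2 + 21b - 6 = 3(18b^3 + 27b^2 + 7b - 2).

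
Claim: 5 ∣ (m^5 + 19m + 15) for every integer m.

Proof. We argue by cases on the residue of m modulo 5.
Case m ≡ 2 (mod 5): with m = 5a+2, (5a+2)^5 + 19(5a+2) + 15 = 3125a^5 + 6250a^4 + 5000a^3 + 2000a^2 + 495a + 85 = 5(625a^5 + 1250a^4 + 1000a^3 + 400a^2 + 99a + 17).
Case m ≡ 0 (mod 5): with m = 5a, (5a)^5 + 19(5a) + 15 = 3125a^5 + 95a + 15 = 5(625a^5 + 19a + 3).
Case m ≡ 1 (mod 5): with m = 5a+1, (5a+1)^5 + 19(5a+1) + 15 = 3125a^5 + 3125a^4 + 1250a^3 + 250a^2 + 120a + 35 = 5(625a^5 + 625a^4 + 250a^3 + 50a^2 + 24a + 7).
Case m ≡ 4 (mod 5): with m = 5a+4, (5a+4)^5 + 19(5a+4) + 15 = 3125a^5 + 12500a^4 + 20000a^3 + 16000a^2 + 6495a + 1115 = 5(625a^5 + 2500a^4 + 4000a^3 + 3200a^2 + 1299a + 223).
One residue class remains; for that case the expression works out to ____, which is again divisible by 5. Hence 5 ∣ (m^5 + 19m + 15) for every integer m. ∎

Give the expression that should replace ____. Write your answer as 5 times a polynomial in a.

Only m ≡ 3 (mod 5) is unaccounted for. Put m = 5a+3:
(5a+3)^5 + 19(5a+3) + 15 expands to 3125a^5 + 9375a^4 + 11250a^3 + 6750a^2 + 2120a + 315,
and factoring out 5 leaves 5(625a^5 + 1875a^4 + 2250a^3 + 1350a^2 + 424a + 63).

5(625a^5 + 1875a^4 + 2250a^3 + 1350a^2 + 424a + 63)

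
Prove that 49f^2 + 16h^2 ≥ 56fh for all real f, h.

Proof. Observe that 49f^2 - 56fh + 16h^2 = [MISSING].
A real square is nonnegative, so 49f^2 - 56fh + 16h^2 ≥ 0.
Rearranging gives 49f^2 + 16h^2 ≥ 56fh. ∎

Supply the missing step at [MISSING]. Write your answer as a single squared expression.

(7f - 4h)^2

49f^2 - 56fh + 16h^2 is a perfect-square trinomial: the outer terms are (7f)^2 and (4h)^2, and the cross term is -2·7f·4h.
So 49f^2 - 56fh + 16h^2 = (7f - 4h)^2 ≥ 0.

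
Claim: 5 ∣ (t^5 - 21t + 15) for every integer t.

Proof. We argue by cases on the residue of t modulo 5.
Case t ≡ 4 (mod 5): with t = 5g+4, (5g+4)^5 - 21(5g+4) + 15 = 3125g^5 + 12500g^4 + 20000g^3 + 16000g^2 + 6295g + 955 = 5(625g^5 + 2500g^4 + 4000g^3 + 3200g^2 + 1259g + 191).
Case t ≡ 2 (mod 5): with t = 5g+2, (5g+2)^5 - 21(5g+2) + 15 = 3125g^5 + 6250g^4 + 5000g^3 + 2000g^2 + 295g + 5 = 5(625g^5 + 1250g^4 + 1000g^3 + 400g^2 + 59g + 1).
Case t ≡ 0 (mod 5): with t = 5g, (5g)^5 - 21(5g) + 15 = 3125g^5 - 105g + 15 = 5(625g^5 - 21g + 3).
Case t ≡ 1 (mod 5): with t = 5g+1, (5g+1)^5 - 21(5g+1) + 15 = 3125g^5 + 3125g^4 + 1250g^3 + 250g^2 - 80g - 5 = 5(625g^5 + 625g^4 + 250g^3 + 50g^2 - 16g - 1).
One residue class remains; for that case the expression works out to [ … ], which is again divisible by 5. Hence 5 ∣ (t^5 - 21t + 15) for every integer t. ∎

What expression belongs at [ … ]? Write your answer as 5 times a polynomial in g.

The residues treated are {4, 2, 0, 1}, so the missing case is t ≡ 3 (mod 5); write t = 5g+3.
Then (5g+3)^5 - 21(5g+3) + 15 = 3125g^5 + 9375g^4 + 11250g^3 + 6750g^2 + 1920g + 195 = 5(625g^5 + 1875g^4 + 2250g^3 + 1350g^2 + 384g + 39).

5(625g^5 + 1875g^4 + 2250g^3 + 1350g^2 + 384g + 39)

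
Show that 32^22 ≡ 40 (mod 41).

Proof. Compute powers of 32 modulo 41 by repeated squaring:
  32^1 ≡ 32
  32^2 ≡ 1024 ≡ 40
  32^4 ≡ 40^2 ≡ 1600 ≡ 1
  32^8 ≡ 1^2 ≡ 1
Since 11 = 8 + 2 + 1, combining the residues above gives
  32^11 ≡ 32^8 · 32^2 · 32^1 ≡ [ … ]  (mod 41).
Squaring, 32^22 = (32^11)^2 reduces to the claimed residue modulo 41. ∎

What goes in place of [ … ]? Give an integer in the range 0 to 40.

9

Multiply the listed residues: 1 · 40 · 32 = 40 → 1280.
Reducing modulo 41: 1280 = 31·41 + 9, so 32^11 ≡ 9.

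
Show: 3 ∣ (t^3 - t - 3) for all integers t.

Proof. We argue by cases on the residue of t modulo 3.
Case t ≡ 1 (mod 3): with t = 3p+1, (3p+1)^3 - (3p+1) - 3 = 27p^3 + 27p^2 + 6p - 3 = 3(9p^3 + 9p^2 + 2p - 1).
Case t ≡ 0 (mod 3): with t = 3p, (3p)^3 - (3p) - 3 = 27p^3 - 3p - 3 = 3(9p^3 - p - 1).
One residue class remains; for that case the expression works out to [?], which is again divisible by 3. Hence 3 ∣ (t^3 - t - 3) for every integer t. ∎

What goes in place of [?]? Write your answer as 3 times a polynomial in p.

3(9p^3 + 18p^2 + 11p + 1)

Only t ≡ 2 (mod 3) is unaccounted for. Put t = 3p+2:
(3p+2)^3 - (3p+2) - 3 expands to 27p^3 + 54p^2 + 33p + 3,
and factoring out 3 leaves 3(9p^3 + 18p^2 + 11p + 1).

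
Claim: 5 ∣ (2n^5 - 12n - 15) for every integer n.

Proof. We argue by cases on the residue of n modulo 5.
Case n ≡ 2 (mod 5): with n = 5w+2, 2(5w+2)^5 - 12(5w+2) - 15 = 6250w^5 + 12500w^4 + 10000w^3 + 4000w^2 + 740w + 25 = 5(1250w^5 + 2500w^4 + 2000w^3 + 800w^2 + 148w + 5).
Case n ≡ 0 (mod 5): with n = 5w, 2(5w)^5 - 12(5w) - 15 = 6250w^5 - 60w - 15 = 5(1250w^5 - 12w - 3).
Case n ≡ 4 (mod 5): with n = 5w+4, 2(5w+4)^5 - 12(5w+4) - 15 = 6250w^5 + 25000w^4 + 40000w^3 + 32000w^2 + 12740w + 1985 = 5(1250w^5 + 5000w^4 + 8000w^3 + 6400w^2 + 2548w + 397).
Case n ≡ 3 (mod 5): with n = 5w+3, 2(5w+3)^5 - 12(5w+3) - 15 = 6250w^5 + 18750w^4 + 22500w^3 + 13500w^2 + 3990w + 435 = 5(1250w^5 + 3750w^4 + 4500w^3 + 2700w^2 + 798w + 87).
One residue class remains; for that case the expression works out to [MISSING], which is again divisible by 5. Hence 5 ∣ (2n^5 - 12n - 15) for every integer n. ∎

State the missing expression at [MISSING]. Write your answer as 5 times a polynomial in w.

Only n ≡ 1 (mod 5) is unaccounted for. Put n = 5w+1:
2(5w+1)^5 - 12(5w+1) - 15 expands to 6250w^5 + 6250w^4 + 2500w^3 + 500w^2 - 10w - 25,
and factoring out 5 leaves 5(1250w^5 + 1250w^4 + 500w^3 + 100w^2 - 2w - 5).

5(1250w^5 + 1250w^4 + 500w^3 + 100w^2 - 2w - 5)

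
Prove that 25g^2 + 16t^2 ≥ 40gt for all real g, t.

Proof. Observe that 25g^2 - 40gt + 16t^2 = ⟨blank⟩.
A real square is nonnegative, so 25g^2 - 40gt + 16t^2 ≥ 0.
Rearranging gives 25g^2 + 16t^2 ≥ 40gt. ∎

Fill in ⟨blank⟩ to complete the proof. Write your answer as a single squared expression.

25g^2 - 40gt + 16t^2 is a perfect-square trinomial: the outer terms are (5g)^2 and (4t)^2, and the cross term is -2·5g·4t.
So 25g^2 - 40gt + 16t^2 = (5g - 4t)^2 ≥ 0.

(5g - 4t)^2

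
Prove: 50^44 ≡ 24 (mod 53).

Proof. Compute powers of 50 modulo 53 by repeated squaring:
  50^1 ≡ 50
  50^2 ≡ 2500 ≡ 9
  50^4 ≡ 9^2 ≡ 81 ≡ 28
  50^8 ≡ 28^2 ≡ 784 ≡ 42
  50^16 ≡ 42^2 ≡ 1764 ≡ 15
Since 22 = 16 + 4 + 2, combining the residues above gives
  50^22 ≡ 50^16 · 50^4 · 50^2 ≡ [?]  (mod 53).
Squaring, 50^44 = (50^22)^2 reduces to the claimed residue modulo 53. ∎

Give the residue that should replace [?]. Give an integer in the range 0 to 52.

Multiply the listed residues: 15 · 28 · 9 = 420 → 3780.
Reducing modulo 53: 3780 = 71·53 + 17, so 50^22 ≡ 17.

17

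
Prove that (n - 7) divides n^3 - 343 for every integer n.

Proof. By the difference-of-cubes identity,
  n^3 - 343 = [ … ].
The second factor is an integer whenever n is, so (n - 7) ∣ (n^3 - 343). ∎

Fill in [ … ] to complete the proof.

(n - 7)(n^2 + 7n + 49)

Polynomial division of n^3 - 343 by n - 7 leaves remainder 0 and quotient n^2 + 7n + 49.
Hence n^3 - 343 = (n - 7)(n^2 + 7n + 49).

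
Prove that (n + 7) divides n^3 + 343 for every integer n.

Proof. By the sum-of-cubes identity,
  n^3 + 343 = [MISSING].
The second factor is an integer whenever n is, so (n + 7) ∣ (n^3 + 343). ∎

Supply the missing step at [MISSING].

Polynomial division of n^3 + 343 by n + 7 leaves remainder 0 and quotient n^2 - 7n + 49.
Hence n^3 + 343 = (n + 7)(n^2 - 7n + 49).

(n + 7)(n^2 - 7n + 49)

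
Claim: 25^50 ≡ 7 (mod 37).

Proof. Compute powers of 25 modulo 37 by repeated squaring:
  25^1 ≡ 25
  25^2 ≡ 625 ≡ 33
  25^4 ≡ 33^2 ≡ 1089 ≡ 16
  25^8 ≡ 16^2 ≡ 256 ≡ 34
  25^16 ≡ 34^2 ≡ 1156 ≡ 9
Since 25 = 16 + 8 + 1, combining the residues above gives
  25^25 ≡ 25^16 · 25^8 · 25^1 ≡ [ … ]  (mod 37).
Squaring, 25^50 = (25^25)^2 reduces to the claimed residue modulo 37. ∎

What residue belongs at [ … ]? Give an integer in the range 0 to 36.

28

25^16 · 25^8 · 25^1 ≡ 9 · 34 · 25 = 7650.
7650 mod 37 = 28, so 25^25 ≡ 28 (mod 37).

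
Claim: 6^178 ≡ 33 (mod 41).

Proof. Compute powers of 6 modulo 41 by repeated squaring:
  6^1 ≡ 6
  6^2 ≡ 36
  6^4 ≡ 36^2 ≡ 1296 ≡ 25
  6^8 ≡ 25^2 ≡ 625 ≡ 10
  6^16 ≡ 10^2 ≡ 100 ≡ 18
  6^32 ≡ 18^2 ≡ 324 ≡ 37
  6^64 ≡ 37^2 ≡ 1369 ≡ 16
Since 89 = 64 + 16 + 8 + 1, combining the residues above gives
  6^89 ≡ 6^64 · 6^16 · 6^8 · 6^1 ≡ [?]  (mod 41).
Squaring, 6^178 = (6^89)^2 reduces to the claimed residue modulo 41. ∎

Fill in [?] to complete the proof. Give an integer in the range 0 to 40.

6^64 · 6^16 · 6^8 · 6^1 ≡ 16 · 18 · 10 · 6 = 17280.
17280 mod 41 = 19, so 6^89 ≡ 19 (mod 41).

19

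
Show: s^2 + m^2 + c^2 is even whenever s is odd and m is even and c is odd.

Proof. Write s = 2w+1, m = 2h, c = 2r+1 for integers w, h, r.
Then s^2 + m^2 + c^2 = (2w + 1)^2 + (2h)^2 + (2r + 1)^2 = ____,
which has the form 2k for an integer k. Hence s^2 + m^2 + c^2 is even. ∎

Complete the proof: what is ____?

2(2h^2 + 2r^2 + 2r + 2w^2 + 2w + 1)

(2w + 1)^2 + (2h)^2 + (2r + 1)^2 = 4h^2 + 4r^2 + 4r + 4w^2 + 4w + 2
= 2(2h^2 + 2r^2 + 2r + 2w^2 + 2w + 1).
Since 2h^2 + 2r^2 + 2r + 2w^2 + 2w + 1 is an integer, the sum of squares is of the form 2k for an integer k.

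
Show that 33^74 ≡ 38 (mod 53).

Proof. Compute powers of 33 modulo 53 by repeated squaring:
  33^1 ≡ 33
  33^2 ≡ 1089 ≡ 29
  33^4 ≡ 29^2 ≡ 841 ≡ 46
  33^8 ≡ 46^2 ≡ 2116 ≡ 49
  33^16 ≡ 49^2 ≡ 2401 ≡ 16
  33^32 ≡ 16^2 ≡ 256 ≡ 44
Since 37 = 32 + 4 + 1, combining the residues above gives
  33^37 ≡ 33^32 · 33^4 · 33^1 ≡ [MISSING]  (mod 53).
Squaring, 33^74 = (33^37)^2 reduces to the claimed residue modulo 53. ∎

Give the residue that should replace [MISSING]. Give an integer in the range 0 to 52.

12

Multiply the listed residues: 44 · 46 · 33 = 2024 → 66792.
Reducing modulo 53: 66792 = 1260·53 + 12, so 33^37 ≡ 12.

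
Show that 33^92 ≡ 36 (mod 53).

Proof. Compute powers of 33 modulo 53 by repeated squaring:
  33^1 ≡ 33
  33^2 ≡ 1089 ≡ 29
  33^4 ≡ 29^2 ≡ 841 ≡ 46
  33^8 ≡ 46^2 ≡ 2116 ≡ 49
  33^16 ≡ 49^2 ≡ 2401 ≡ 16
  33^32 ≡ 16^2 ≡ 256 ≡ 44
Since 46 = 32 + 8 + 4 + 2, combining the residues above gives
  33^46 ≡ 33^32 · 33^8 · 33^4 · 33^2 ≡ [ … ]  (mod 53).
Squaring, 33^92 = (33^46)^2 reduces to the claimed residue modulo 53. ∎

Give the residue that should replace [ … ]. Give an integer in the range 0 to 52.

33^32 · 33^8 · 33^4 · 33^2 ≡ 44 · 49 · 46 · 29 = 2876104.
2876104 mod 53 = 6, so 33^46 ≡ 6 (mod 53).

6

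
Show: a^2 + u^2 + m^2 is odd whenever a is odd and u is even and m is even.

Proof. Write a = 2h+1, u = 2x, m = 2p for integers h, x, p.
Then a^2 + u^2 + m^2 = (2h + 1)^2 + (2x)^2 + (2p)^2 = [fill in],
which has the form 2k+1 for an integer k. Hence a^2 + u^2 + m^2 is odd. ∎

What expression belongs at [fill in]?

(2h + 1)^2 + (2x)^2 + (2p)^2 = 4h^2 + 4h + 4p^2 + 4x^2 + 1
= 2(2h^2 + 2h + 2p^2 + 2x^2) + 1.
Since 2h^2 + 2h + 2p^2 + 2x^2 is an integer, the sum of squares is of the form 2k+1 for an integer k.

2(2h^2 + 2h + 2p^2 + 2x^2) + 1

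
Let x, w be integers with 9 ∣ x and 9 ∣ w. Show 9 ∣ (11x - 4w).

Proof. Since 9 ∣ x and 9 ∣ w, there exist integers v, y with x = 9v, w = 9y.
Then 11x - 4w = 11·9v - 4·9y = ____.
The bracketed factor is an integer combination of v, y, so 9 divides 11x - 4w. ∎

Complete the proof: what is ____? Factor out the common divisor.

Pull the common 9 out of every term: 11·9v - 4·9y = 9(11v - 4y).
11v - 4y is an integer, which exhibits the divisibility.

9(11v - 4y)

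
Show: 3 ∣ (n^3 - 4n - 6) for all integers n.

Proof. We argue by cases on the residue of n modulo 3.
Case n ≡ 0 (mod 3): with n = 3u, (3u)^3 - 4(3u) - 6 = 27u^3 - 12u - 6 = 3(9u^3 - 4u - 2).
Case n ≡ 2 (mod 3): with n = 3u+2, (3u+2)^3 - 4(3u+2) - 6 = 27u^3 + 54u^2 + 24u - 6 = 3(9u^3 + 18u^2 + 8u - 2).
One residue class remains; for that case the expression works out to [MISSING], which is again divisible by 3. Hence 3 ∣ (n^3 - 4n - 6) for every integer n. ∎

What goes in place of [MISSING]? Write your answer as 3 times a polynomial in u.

The residues treated are {0, 2}, so the missing case is n ≡ 1 (mod 3); write n = 3u+1.
Then (3u+1)^3 - 4(3u+1) - 6 = 27u^3 + 27u^2 - 3u - 9 = 3(9u^3 + 9u^2 - u - 3).

3(9u^3 + 9u^2 - u - 3)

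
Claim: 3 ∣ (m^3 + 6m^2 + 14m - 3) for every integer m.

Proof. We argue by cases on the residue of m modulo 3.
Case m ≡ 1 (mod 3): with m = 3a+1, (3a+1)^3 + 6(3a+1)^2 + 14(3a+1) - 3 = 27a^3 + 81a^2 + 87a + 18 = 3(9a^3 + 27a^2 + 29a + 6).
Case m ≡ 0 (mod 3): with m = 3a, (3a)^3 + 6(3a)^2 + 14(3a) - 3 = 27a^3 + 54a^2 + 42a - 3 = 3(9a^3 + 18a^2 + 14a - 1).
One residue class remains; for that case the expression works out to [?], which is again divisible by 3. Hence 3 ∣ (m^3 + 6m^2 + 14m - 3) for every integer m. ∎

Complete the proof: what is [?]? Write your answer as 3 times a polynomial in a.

3(9a^3 + 36a^2 + 50a + 19)

The residues treated are {1, 0}, so the missing case is m ≡ 2 (mod 3); write m = 3a+2.
Then (3a+2)^3 + 6(3a+2)^2 + 14(3a+2) - 3 = 27a^3 + 108a^2 + 150a + 57 = 3(9a^3 + 36a^2 + 50a + 19).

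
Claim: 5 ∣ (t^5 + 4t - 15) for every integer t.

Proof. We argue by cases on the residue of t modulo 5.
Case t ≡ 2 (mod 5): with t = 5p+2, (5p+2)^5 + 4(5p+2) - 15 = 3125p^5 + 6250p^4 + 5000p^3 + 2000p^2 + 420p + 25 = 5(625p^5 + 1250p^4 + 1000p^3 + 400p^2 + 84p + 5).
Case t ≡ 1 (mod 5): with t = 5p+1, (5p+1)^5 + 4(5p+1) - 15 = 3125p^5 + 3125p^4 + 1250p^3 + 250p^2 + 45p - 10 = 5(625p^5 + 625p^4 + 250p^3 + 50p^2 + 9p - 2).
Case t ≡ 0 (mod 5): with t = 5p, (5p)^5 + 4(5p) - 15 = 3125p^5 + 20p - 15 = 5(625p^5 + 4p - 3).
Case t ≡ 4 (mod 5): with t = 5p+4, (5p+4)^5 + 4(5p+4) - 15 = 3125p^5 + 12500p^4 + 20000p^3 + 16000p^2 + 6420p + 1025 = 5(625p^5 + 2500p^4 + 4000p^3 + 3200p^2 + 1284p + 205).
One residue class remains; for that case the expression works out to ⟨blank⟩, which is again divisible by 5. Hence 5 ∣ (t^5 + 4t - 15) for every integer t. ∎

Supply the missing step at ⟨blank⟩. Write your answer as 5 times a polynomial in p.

5(625p^5 + 1875p^4 + 2250p^3 + 1350p^2 + 409p + 48)

Only t ≡ 3 (mod 5) is unaccounted for. Put t = 5p+3:
(5p+3)^5 + 4(5p+3) - 15 expands to 3125p^5 + 9375p^4 + 11250p^3 + 6750p^2 + 2045p + 240,
and factoring out 5 leaves 5(625p^5 + 1875p^4 + 2250p^3 + 1350p^2 + 409p + 48).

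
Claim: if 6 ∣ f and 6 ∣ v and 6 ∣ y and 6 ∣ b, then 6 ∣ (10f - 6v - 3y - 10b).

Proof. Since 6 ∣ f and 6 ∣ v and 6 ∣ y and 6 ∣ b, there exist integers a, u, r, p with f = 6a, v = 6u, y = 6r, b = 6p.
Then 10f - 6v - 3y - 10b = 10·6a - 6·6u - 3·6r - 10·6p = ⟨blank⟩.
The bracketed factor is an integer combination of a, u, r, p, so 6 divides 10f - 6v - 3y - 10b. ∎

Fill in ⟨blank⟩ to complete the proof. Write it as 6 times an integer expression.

Pull the common 6 out of every term: 10·6a - 6·6u - 3·6r - 10·6p = 6(10a - 10p - 3r - 6u).
10a - 10p - 3r - 6u is an integer, which exhibits the divisibility.

6(10a - 10p - 3r - 6u)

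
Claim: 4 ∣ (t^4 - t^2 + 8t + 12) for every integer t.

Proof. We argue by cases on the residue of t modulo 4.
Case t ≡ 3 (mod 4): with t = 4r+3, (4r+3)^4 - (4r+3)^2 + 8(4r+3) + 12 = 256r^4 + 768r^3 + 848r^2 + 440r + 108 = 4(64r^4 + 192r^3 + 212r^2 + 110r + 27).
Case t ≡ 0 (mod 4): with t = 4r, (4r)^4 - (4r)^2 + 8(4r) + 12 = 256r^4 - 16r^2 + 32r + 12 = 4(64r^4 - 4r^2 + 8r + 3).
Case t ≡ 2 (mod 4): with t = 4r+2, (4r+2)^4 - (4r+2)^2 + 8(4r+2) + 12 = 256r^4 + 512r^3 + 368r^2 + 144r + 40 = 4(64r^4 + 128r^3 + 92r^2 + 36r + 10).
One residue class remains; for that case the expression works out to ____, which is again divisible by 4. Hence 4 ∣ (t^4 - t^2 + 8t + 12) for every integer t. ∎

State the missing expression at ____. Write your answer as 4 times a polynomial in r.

The residues treated are {3, 0, 2}, so the missing case is t ≡ 1 (mod 4); write t = 4r+1.
Then (4r+1)^4 - (4r+1)^2 + 8(4r+1) + 12 = 256r^4 + 256r^3 + 80r^2 + 40r + 20 = 4(64r^4 + 64r^3 + 20r^2 + 10r + 5).

4(64r^4 + 64r^3 + 20r^2 + 10r + 5)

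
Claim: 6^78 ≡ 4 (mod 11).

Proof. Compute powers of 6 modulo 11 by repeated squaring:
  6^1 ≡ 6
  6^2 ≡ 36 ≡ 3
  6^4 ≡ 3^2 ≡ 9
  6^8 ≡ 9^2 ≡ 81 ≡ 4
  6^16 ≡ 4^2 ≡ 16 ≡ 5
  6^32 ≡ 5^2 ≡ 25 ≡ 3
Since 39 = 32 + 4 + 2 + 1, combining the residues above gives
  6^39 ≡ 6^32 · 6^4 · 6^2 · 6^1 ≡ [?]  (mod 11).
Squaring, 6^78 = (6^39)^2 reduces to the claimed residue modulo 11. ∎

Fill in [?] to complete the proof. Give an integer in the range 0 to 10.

Multiply the listed residues: 3 · 9 · 3 · 6 = 27 → 81 → 486.
Reducing modulo 11: 486 = 44·11 + 2, so 6^39 ≡ 2.

2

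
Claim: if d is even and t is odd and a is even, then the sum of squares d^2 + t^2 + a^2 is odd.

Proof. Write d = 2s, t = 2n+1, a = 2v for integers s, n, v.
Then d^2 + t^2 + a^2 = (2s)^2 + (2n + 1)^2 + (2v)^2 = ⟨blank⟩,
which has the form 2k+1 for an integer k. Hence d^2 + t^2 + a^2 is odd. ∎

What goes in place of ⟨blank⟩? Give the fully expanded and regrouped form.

(2s)^2 + (2n + 1)^2 + (2v)^2 = 4n^2 + 4n + 4s^2 + 4v^2 + 1
= 2(2n^2 + 2n + 2s^2 + 2v^2) + 1.
Since 2n^2 + 2n + 2s^2 + 2v^2 is an integer, the sum of squares is of the form 2k+1 for an integer k.

2(2n^2 + 2n + 2s^2 + 2v^2) + 1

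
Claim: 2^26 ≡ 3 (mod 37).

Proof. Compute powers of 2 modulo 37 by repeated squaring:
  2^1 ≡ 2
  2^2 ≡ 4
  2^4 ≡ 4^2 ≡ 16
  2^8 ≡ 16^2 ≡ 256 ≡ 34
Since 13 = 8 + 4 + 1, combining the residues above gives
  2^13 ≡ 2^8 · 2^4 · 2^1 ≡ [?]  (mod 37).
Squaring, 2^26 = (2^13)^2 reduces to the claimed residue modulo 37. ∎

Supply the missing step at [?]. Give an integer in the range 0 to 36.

15

Multiply the listed residues: 34 · 16 · 2 = 544 → 1088.
Reducing modulo 37: 1088 = 29·37 + 15, so 2^13 ≡ 15.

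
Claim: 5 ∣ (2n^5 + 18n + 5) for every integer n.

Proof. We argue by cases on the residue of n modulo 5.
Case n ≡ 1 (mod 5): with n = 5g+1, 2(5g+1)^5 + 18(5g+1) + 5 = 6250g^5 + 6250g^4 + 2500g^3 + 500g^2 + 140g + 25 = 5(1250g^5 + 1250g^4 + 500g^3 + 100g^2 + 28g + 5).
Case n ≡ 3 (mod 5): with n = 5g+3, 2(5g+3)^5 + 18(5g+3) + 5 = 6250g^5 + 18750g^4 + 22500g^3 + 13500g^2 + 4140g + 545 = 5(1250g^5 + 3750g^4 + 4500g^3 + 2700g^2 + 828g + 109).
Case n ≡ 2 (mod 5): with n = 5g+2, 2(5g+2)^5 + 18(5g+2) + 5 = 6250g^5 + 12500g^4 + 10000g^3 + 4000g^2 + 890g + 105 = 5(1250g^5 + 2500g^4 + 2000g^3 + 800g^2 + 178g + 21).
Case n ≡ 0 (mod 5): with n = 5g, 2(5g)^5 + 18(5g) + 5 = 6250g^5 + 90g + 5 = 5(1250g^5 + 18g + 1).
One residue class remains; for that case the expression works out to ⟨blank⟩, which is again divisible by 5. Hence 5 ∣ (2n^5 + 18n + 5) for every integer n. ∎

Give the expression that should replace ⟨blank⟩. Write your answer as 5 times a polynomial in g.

5(1250g^5 + 5000g^4 + 8000g^3 + 6400g^2 + 2578g + 425)

Only n ≡ 4 (mod 5) is unaccounted for. Put n = 5g+4:
2(5g+4)^5 + 18(5g+4) + 5 expands to 6250g^5 + 25000g^4 + 40000g^3 + 32000g^2 + 12890g + 2125,
and factoring out 5 leaves 5(1250g^5 + 5000g^4 + 8000g^3 + 6400g^2 + 2578g + 425).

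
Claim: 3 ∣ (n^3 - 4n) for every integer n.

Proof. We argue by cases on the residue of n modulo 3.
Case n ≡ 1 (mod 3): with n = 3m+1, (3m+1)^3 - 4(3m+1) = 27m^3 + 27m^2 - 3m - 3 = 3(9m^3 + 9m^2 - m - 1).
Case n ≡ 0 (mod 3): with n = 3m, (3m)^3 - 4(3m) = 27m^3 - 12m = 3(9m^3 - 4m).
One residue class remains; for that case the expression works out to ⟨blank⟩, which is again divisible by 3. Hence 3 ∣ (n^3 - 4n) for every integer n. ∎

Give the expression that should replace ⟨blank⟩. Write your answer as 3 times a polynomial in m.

3(9m^3 + 18m^2 + 8m)

The residues treated are {1, 0}, so the missing case is n ≡ 2 (mod 3); write n = 3m+2.
Then (3m+2)^3 - 4(3m+2) = 27m^3 + 54m^2 + 24m = 3(9m^3 + 18m^2 + 8m).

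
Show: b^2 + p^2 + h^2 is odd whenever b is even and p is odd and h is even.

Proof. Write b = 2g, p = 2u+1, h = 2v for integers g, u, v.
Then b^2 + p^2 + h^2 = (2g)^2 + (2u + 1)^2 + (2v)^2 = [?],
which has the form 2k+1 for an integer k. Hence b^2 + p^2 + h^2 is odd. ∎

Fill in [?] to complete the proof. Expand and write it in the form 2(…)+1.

(2g)^2 + (2u + 1)^2 + (2v)^2 = 4g^2 + 4u^2 + 4u + 4v^2 + 1
= 2(2g^2 + 2u^2 + 2u + 2v^2) + 1.
Since 2g^2 + 2u^2 + 2u + 2v^2 is an integer, the sum of squares is of the form 2k+1 for an integer k.

2(2g^2 + 2u^2 + 2u + 2v^2) + 1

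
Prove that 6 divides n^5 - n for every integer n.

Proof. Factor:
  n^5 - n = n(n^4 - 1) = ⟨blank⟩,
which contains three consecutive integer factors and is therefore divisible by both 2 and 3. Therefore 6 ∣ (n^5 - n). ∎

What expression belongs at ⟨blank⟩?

(n - 1)n(n + 1)(n^2 + 1)

n^4 - 1 = (n^2 - 1)(n^2 + 1), and n^2 - 1 = (n-1)(n+1).
So n(n^4 - 1) = (n - 1)n(n + 1)(n^2 + 1).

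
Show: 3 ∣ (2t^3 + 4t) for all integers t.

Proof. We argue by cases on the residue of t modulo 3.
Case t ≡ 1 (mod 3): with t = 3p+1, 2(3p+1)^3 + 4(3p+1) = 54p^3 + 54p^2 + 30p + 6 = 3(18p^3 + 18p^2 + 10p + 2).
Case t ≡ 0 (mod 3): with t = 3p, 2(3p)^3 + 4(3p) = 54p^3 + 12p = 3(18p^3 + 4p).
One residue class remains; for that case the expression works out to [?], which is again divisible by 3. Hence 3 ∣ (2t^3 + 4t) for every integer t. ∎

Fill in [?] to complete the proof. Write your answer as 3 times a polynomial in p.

3(18p^3 + 36p^2 + 28p + 8)

The residues treated are {1, 0}, so the missing case is t ≡ 2 (mod 3); write t = 3p+2.
Then 2(3p+2)^3 + 4(3p+2) = 54p^3 + 108p^2 + 84p + 24 = 3(18p^3 + 36p^2 + 28p + 8).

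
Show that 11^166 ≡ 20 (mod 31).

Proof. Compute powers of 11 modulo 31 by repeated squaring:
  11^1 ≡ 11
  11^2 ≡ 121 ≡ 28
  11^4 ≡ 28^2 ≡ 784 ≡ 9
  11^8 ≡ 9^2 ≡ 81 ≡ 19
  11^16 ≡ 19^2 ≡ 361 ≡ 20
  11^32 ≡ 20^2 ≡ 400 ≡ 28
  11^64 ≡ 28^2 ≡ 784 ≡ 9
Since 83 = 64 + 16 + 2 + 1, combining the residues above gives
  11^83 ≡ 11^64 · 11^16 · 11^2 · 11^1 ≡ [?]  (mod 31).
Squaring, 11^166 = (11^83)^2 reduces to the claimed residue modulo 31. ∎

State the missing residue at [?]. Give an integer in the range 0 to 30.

Multiply the listed residues: 9 · 20 · 28 · 11 = 180 → 5040 → 55440.
Reducing modulo 31: 55440 = 1788·31 + 12, so 11^83 ≡ 12.

12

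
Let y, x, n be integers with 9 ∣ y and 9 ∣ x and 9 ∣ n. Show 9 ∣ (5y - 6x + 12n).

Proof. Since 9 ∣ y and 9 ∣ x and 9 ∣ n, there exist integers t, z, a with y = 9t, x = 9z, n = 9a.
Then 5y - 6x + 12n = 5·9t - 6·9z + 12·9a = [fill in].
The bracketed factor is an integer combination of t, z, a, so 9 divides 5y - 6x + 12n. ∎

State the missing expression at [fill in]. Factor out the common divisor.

Each term has a factor of 9: 5·9t - 6·9z + 12·9a = 9·(12a + 5t - 6z).
Since 12a + 5t - 6z is an integer, 9 ∣ (5y - 6x + 12n).

9(12a + 5t - 6z)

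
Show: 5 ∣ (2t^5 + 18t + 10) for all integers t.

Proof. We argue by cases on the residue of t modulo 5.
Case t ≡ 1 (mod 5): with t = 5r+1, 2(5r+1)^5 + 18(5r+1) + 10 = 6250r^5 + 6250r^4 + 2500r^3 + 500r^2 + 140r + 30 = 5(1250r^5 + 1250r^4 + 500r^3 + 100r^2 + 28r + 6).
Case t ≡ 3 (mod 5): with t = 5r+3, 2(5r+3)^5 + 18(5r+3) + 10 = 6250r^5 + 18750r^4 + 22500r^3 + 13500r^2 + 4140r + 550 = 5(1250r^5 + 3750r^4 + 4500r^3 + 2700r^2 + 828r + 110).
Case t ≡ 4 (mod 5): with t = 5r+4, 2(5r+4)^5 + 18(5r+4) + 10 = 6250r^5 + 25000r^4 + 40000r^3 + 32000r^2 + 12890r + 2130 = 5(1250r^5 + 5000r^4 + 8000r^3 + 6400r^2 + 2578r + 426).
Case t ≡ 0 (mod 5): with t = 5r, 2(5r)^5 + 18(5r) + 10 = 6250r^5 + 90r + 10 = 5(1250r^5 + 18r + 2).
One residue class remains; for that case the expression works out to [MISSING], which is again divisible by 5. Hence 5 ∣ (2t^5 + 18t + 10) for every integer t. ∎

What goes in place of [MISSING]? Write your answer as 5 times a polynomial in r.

Only t ≡ 2 (mod 5) is unaccounted for. Put t = 5r+2:
2(5r+2)^5 + 18(5r+2) + 10 expands to 6250r^5 + 12500r^4 + 10000r^3 + 4000r^2 + 890r + 110,
and factoring out 5 leaves 5(1250r^5 + 2500r^4 + 2000r^3 + 800r^2 + 178r + 22).

5(1250r^5 + 2500r^4 + 2000r^3 + 800r^2 + 178r + 22)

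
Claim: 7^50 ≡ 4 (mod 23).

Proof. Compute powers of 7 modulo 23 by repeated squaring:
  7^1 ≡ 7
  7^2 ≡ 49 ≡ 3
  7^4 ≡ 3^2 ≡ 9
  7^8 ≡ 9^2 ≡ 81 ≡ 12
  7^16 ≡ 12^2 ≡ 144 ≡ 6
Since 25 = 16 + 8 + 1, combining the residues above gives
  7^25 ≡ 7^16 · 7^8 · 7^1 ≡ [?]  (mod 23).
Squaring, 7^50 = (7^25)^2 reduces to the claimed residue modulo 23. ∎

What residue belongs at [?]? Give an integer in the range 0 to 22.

7^16 · 7^8 · 7^1 ≡ 6 · 12 · 7 = 504.
504 mod 23 = 21, so 7^25 ≡ 21 (mod 23).

21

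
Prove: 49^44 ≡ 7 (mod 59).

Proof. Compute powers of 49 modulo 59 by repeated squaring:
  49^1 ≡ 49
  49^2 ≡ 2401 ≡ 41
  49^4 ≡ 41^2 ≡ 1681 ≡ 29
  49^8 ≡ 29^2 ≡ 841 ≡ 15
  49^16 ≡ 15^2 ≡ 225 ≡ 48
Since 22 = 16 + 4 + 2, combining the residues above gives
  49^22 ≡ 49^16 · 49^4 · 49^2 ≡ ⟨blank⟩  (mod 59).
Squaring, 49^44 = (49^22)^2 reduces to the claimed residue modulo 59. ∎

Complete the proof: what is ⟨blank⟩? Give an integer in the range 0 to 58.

49^16 · 49^4 · 49^2 ≡ 48 · 29 · 41 = 57072.
57072 mod 59 = 19, so 49^22 ≡ 19 (mod 59).

19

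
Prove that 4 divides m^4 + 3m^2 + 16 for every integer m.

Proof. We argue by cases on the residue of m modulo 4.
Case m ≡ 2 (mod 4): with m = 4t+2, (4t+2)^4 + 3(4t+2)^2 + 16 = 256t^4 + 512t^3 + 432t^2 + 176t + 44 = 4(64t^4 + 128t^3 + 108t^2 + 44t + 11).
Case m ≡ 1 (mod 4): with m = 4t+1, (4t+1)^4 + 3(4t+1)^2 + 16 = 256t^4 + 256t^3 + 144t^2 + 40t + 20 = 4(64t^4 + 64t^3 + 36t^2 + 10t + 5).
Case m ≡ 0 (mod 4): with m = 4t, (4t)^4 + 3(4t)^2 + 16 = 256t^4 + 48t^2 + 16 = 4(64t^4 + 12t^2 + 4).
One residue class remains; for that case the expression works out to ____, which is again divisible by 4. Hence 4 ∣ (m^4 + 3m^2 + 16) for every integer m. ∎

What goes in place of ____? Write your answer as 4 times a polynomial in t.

4(64t^4 + 192t^3 + 228t^2 + 126t + 31)

The residues treated are {2, 1, 0}, so the missing case is m ≡ 3 (mod 4); write m = 4t+3.
Then (4t+3)^4 + 3(4t+3)^2 + 16 = 256t^4 + 768t^3 + 912t^2 + 504t + 124 = 4(64t^4 + 192t^3 + 228t^2 + 126t + 31).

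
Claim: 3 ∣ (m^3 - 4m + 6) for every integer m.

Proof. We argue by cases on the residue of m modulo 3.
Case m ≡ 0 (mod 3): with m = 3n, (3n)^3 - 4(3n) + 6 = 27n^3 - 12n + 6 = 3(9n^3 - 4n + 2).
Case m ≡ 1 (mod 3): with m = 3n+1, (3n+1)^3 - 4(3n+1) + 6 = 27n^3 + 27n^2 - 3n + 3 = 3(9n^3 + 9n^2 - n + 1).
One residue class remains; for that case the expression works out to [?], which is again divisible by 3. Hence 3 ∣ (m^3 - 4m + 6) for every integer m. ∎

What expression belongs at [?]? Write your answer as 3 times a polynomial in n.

3(9n^3 + 18n^2 + 8n + 2)

The residues treated are {0, 1}, so the missing case is m ≡ 2 (mod 3); write m = 3n+2.
Then (3n+2)^3 - 4(3n+2) + 6 = 27n^3 + 54n^2 + 24n + 6 = 3(9n^3 + 18n^2 + 8n + 2).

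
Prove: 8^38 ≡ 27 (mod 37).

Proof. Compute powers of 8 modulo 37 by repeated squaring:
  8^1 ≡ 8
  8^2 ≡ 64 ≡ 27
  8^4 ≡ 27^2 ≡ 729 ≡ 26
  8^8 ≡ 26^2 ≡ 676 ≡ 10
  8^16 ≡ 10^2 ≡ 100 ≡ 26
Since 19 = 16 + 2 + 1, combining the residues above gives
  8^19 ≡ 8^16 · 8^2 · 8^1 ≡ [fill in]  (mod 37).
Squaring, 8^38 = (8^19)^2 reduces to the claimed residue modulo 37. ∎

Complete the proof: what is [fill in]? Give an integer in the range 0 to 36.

Multiply the listed residues: 26 · 27 · 8 = 702 → 5616.
Reducing modulo 37: 5616 = 151·37 + 29, so 8^19 ≡ 29.

29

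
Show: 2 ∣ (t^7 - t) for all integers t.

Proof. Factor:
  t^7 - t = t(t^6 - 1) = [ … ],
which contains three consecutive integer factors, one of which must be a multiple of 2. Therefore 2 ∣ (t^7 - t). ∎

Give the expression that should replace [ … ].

t^6 - 1 = (t^2 - 1)(t^4 + t^2 + 1), and t^2 - 1 = (t-1)(t+1).
So t(t^6 - 1) = (t - 1)t(t + 1)(t^4 + t^2 + 1).

(t - 1)t(t + 1)(t^4 + t^2 + 1)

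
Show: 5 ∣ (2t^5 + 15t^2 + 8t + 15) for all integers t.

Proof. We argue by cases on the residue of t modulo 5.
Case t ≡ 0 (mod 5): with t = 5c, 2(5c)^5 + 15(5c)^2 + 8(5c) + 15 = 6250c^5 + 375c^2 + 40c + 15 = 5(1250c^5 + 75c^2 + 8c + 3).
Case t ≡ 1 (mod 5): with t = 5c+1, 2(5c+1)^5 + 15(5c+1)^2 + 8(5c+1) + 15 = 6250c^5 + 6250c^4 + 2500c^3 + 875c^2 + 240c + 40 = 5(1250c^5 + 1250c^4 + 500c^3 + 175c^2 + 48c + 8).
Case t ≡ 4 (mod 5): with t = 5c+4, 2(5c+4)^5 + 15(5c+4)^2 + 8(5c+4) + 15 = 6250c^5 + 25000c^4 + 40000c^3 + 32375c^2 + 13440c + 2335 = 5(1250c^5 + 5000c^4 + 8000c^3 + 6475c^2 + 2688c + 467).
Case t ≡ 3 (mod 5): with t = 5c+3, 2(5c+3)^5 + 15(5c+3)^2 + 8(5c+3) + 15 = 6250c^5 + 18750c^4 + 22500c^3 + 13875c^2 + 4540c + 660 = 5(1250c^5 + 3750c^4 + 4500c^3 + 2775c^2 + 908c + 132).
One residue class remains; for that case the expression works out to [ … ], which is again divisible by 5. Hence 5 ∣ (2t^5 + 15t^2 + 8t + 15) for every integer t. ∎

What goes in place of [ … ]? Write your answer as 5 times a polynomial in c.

The residues treated are {0, 1, 4, 3}, so the missing case is t ≡ 2 (mod 5); write t = 5c+2.
Then 2(5c+2)^5 + 15(5c+2)^2 + 8(5c+2) + 15 = 6250c^5 + 12500c^4 + 10000c^3 + 4375c^2 + 1140c + 155 = 5(1250c^5 + 2500c^4 + 2000c^3 + 875c^2 + 228c + 31).

5(1250c^5 + 2500c^4 + 2000c^3 + 875c^2 + 228c + 31)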